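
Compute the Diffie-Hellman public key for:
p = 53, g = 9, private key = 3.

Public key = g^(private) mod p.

Step 1: A = g^a mod p = 9^3 mod 53.
  9^1 mod 53 = 9
  9^2 mod 53 = (9 * 9) mod 53 = 28
  9^3 mod 53 = (28 * 9) mod 53 = 40
Result: A = 40.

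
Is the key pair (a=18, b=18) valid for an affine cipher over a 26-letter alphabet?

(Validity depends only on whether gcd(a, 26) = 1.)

Step 1: Compute gcd(18, 26).
Step 2: gcd(18, 26) = 2.
Since gcd = 2 != 1, 18 shares a common factor with 26, so it cannot be used.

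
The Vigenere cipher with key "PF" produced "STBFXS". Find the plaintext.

Step 1: Extend key: PFPFPF
Step 2: Decrypt each letter (c - k) mod 26:
  S(18) - P(15) = (18-15) mod 26 = 3 = D
  T(19) - F(5) = (19-5) mod 26 = 14 = O
  B(1) - P(15) = (1-15) mod 26 = 12 = M
  F(5) - F(5) = (5-5) mod 26 = 0 = A
  X(23) - P(15) = (23-15) mod 26 = 8 = I
  S(18) - F(5) = (18-5) mod 26 = 13 = N
Plaintext: DOMAIN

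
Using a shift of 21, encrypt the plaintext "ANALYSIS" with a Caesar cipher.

Step 1: For each letter, shift forward by 21 positions (mod 26).
  A (position 0) -> position (0+21) mod 26 = 21 -> V
  N (position 13) -> position (13+21) mod 26 = 8 -> I
  A (position 0) -> position (0+21) mod 26 = 21 -> V
  L (position 11) -> position (11+21) mod 26 = 6 -> G
  Y (position 24) -> position (24+21) mod 26 = 19 -> T
  S (position 18) -> position (18+21) mod 26 = 13 -> N
  I (position 8) -> position (8+21) mod 26 = 3 -> D
  S (position 18) -> position (18+21) mod 26 = 13 -> N
Result: VIVGTNDN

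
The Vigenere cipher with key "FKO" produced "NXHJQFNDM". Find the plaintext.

Step 1: Extend key: FKOFKOFKO
Step 2: Decrypt each letter (c - k) mod 26:
  N(13) - F(5) = (13-5) mod 26 = 8 = I
  X(23) - K(10) = (23-10) mod 26 = 13 = N
  H(7) - O(14) = (7-14) mod 26 = 19 = T
  J(9) - F(5) = (9-5) mod 26 = 4 = E
  Q(16) - K(10) = (16-10) mod 26 = 6 = G
  F(5) - O(14) = (5-14) mod 26 = 17 = R
  N(13) - F(5) = (13-5) mod 26 = 8 = I
  D(3) - K(10) = (3-10) mod 26 = 19 = T
  M(12) - O(14) = (12-14) mod 26 = 24 = Y
Plaintext: INTEGRITY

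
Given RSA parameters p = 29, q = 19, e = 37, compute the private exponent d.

Step 1: n = 29 * 19 = 551.
Step 2: phi(n) = 28 * 18 = 504.
Step 3: Find d such that 37 * d = 1 (mod 504).
Step 4: d = 37^(-1) mod 504 = 109.
Verification: 37 * 109 = 4033 = 8 * 504 + 1.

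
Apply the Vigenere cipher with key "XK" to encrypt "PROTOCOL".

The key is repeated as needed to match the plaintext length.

Step 1: Repeat key to match plaintext length:
  Plaintext: PROTOCOL
  Key:       XKXKXKXK
Step 2: Encrypt each letter:
  P(15) + X(23) = (15+23) mod 26 = 12 = M
  R(17) + K(10) = (17+10) mod 26 = 1 = B
  O(14) + X(23) = (14+23) mod 26 = 11 = L
  T(19) + K(10) = (19+10) mod 26 = 3 = D
  O(14) + X(23) = (14+23) mod 26 = 11 = L
  C(2) + K(10) = (2+10) mod 26 = 12 = M
  O(14) + X(23) = (14+23) mod 26 = 11 = L
  L(11) + K(10) = (11+10) mod 26 = 21 = V
Ciphertext: MBLDLMLV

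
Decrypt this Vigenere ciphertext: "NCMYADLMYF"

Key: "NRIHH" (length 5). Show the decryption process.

Step 1: Key 'NRIHH' has length 5. Extended key: NRIHHNRIHH
Step 2: Decrypt each position:
  N(13) - N(13) = 0 = A
  C(2) - R(17) = 11 = L
  M(12) - I(8) = 4 = E
  Y(24) - H(7) = 17 = R
  A(0) - H(7) = 19 = T
  D(3) - N(13) = 16 = Q
  L(11) - R(17) = 20 = U
  M(12) - I(8) = 4 = E
  Y(24) - H(7) = 17 = R
  F(5) - H(7) = 24 = Y
Plaintext: ALERTQUERY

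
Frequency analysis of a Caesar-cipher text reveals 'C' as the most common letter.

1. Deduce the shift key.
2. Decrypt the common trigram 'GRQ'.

Step 1: In English, 'E' is the most frequent letter (12.7%).
Step 2: The most frequent ciphertext letter is 'C' (position 2).
Step 3: Shift = (2 - 4) mod 26 = 24.
Step 4: Decrypt 'GRQ' by shifting back 24:
  G -> I
  R -> T
  Q -> S
Step 5: 'GRQ' decrypts to 'ITS'.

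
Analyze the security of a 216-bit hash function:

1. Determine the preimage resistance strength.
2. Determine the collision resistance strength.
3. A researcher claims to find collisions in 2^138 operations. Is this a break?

Step 1: Preimage resistance requires brute-force of 2^216 operations.
Step 2: Collision resistance (birthday bound) = 2^(216/2) = 2^108.
Step 3: The claimed attack costs 2^138 operations.
Step 4: Since 2^138 >= 2^108, the claimed attack is no faster than the generic birthday attack, so this does not break collision resistance.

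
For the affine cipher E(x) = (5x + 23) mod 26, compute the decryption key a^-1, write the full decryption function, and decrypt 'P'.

Step 1: Find a^-1, the modular inverse of 5 mod 26.
Step 2: We need 5 * a^-1 = 1 (mod 26).
Step 3: 5 * 21 = 105 = 4 * 26 + 1, so a^-1 = 21.
Step 4: D(y) = 21(y - 23) mod 26.
Step 5: Apply to 'P' (y = 15): D(15) = 21 * (15 - 23) mod 26 = 21 * -8 mod 26 = 14 -> 'O'.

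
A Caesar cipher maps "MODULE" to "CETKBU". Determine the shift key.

Step 1: Compare first letters: M (position 12) -> C (position 2).
Step 2: Shift = (2 - 12) mod 26 = 16.
The shift value is 16.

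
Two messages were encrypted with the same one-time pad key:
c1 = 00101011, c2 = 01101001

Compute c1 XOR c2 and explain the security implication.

Step 1: c1 XOR c2 = (m1 XOR k) XOR (m2 XOR k).
Step 2: By XOR associativity/commutativity: = m1 XOR m2 XOR k XOR k = m1 XOR m2.
Step 3: 00101011 XOR 01101001 = 01000010 = 66.
Step 4: The key cancels out! An attacker learns m1 XOR m2 = 66, revealing the relationship between plaintexts.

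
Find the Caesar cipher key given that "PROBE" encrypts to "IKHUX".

Step 1: Compare first letters: P (position 15) -> I (position 8).
Step 2: Shift = (8 - 15) mod 26 = 19.
The shift value is 19.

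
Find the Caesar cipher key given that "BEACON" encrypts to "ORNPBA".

Step 1: Compare first letters: B (position 1) -> O (position 14).
Step 2: Shift = (14 - 1) mod 26 = 13.
The shift value is 13.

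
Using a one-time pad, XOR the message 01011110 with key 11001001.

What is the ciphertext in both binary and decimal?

Step 1: Write out the XOR operation bit by bit:
  Message: 01011110
  Key:     11001001
  XOR:     10010111
Step 2: Convert to decimal: 10010111 = 151.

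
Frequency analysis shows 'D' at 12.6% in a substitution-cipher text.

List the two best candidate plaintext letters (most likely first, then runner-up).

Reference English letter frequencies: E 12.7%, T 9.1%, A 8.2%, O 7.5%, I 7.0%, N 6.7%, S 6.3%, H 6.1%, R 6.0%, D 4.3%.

Step 1: Observed frequency of 'D' is 12.6%.
Step 2: Compute distances to each reference frequency and sort:
  E (12.7%): difference = 0.1% <-- BEST
  T (9.1%): difference = 3.5% <-- RUNNER-UP
  A (8.2%): difference = 4.4%
  O (7.5%): difference = 5.1%
  I (7.0%): difference = 5.6%
Step 3: Most likely is 'E' (12.7%, diff 0.1%); second most likely is 'T' (9.1%, diff 3.5%).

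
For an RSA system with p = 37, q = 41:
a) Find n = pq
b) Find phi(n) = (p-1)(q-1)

Step 1: n = p * q = 37 * 41 = 1517.
Step 2: phi(n) = (p-1)(q-1) = 36 * 40 = 1440.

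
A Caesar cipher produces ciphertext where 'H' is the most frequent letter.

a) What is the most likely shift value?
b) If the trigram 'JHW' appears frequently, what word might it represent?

Step 1: In English, 'E' is the most frequent letter (12.7%).
Step 2: The most frequent ciphertext letter is 'H' (position 7).
Step 3: Shift = (7 - 4) mod 26 = 3.
Step 4: Decrypt 'JHW' by shifting back 3:
  J -> G
  H -> E
  W -> T
Step 5: 'JHW' decrypts to 'GET'.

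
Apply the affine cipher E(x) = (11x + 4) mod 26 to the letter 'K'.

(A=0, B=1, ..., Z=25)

Step 1: Convert 'K' to number: x = 10.
Step 2: E(10) = (11 * 10 + 4) mod 26 = 114 mod 26 = 10.
Step 3: Convert 10 back to letter: K.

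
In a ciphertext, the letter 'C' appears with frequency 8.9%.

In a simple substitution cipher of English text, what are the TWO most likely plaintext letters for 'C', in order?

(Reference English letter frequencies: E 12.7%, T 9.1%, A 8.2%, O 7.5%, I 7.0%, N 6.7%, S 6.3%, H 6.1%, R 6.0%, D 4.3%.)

Step 1: Observed frequency of 'C' is 8.9%.
Step 2: Compute distances to each reference frequency and sort:
  T (9.1%): difference = 0.2% <-- BEST
  A (8.2%): difference = 0.7% <-- RUNNER-UP
  O (7.5%): difference = 1.4%
  I (7.0%): difference = 1.9%
  N (6.7%): difference = 2.2%
Step 3: Most likely is 'T' (9.1%, diff 0.2%); second most likely is 'A' (8.2%, diff 0.7%).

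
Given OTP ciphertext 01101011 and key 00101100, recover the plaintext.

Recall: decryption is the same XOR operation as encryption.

Step 1: XOR ciphertext with key:
  Ciphertext: 01101011
  Key:        00101100
  XOR:        01000111
Step 2: Plaintext = 01000111 = 71 in decimal.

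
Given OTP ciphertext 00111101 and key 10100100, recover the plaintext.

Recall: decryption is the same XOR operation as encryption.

Step 1: XOR ciphertext with key:
  Ciphertext: 00111101
  Key:        10100100
  XOR:        10011001
Step 2: Plaintext = 10011001 = 153 in decimal.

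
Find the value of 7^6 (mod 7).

Step 1: Compute 7^6 mod 7 step by step, reducing modulo 7 at each step.
  7^1 mod 7 = 0
  7^2 mod 7 = (0 * 7) mod 7 = 0
  7^3 mod 7 = (0 * 7) mod 7 = 0
  7^4 mod 7 = (0 * 7) mod 7 = 0
  7^5 mod 7 = (0 * 7) mod 7 = 0
  7^6 mod 7 = (0 * 7) mod 7 = 0
Step 2: Result = 0.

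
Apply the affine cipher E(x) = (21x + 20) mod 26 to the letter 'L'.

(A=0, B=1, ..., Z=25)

Step 1: Convert 'L' to number: x = 11.
Step 2: E(11) = (21 * 11 + 20) mod 26 = 251 mod 26 = 17.
Step 3: Convert 17 back to letter: R.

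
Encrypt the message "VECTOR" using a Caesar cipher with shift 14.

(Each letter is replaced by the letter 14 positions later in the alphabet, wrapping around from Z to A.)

Step 1: For each letter, shift forward by 14 positions (mod 26).
  V (position 21) -> position (21+14) mod 26 = 9 -> J
  E (position 4) -> position (4+14) mod 26 = 18 -> S
  C (position 2) -> position (2+14) mod 26 = 16 -> Q
  T (position 19) -> position (19+14) mod 26 = 7 -> H
  O (position 14) -> position (14+14) mod 26 = 2 -> C
  R (position 17) -> position (17+14) mod 26 = 5 -> F
Result: JSQHCF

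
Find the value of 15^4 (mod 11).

Step 1: Compute 15^4 mod 11 step by step, reducing modulo 11 at each step.
  15^1 mod 11 = 4
  15^2 mod 11 = (4 * 15) mod 11 = 5
  15^3 mod 11 = (5 * 15) mod 11 = 9
  15^4 mod 11 = (9 * 15) mod 11 = 3
Step 2: Result = 3.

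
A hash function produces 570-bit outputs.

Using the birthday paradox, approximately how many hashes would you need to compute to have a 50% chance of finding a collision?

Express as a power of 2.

Step 1: The birthday paradox gives collision probability ~50% after sqrt(2^n) = 2^(n/2) hashes.
Step 2: For 570-bit output: 2^(570/2) = 2^285.
Step 3: Approximately 2^285 hash computations needed.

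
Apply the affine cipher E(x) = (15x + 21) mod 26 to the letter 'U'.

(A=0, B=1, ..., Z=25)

Step 1: Convert 'U' to number: x = 20.
Step 2: E(20) = (15 * 20 + 21) mod 26 = 321 mod 26 = 9.
Step 3: Convert 9 back to letter: J.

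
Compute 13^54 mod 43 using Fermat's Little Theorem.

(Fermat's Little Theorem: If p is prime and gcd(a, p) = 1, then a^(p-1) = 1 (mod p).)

Step 1: Since 43 is prime, by Fermat's Little Theorem: 13^42 = 1 (mod 43).
Step 2: Reduce exponent: 54 mod 42 = 12.
Step 3: So 13^54 = 13^12 (mod 43).
Step 4: 13^12 mod 43 = 41.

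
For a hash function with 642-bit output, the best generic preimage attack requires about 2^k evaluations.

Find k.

Step 1: The hash has a 642-bit output.
Step 2: Preimage resistance means: given a digest h(x), it should be infeasible to find any input that hashes to it.
With a 642-bit output there are 2^642 possible digests, so a generic brute-force preimage search costs about 2^642 evaluations.
Step 3: Security level = 642 bits.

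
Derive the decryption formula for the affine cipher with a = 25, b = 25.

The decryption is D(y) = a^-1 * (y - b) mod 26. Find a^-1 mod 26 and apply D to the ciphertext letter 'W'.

Step 1: Find a^-1, the modular inverse of 25 mod 26.
Step 2: We need 25 * a^-1 = 1 (mod 26).
Step 3: 25 * 25 = 625 = 24 * 26 + 1, so a^-1 = 25.
Step 4: D(y) = 25(y - 25) mod 26.
Step 5: Apply to 'W' (y = 22): D(22) = 25 * (22 - 25) mod 26 = 25 * -3 mod 26 = 3 -> 'D'.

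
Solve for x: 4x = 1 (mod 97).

Step 1: We need x such that 4 * x = 1 (mod 97).
Step 2: Using the extended Euclidean algorithm or trial:
  4 * 73 = 292 = 3 * 97 + 1.
Step 3: Since 292 mod 97 = 1, the inverse is x = 73.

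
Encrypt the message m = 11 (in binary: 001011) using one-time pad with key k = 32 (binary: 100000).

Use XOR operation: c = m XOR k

Step 1: Write out the XOR operation bit by bit:
  Message: 001011
  Key:     100000
  XOR:     101011
Step 2: Convert to decimal: 101011 = 43.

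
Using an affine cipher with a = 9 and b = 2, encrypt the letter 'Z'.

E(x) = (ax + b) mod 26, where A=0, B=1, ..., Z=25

Step 1: Convert 'Z' to number: x = 25.
Step 2: E(25) = (9 * 25 + 2) mod 26 = 227 mod 26 = 19.
Step 3: Convert 19 back to letter: T.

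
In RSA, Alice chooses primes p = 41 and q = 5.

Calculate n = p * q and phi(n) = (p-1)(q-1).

Step 1: n = p * q = 41 * 5 = 205.
Step 2: phi(n) = (p-1)(q-1) = 40 * 4 = 160.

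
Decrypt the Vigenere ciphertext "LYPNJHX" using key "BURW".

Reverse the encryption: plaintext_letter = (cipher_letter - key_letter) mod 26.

Step 1: Extend key: BURWBUR
Step 2: Decrypt each letter (c - k) mod 26:
  L(11) - B(1) = (11-1) mod 26 = 10 = K
  Y(24) - U(20) = (24-20) mod 26 = 4 = E
  P(15) - R(17) = (15-17) mod 26 = 24 = Y
  N(13) - W(22) = (13-22) mod 26 = 17 = R
  J(9) - B(1) = (9-1) mod 26 = 8 = I
  H(7) - U(20) = (7-20) mod 26 = 13 = N
  X(23) - R(17) = (23-17) mod 26 = 6 = G
Plaintext: KEYRING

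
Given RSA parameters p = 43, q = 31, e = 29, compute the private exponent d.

Step 1: n = 43 * 31 = 1333.
Step 2: phi(n) = 42 * 30 = 1260.
Step 3: Find d such that 29 * d = 1 (mod 1260).
Step 4: d = 29^(-1) mod 1260 = 869.
Verification: 29 * 869 = 25201 = 20 * 1260 + 1.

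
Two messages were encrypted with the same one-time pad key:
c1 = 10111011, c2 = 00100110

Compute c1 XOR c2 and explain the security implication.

Step 1: c1 XOR c2 = (m1 XOR k) XOR (m2 XOR k).
Step 2: By XOR associativity/commutativity: = m1 XOR m2 XOR k XOR k = m1 XOR m2.
Step 3: 10111011 XOR 00100110 = 10011101 = 157.
Step 4: The key cancels out! An attacker learns m1 XOR m2 = 157, revealing the relationship between plaintexts.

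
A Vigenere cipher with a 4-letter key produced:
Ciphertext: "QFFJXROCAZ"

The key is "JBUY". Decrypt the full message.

Step 1: Key 'JBUY' has length 4. Extended key: JBUYJBUYJB
Step 2: Decrypt each position:
  Q(16) - J(9) = 7 = H
  F(5) - B(1) = 4 = E
  F(5) - U(20) = 11 = L
  J(9) - Y(24) = 11 = L
  X(23) - J(9) = 14 = O
  R(17) - B(1) = 16 = Q
  O(14) - U(20) = 20 = U
  C(2) - Y(24) = 4 = E
  A(0) - J(9) = 17 = R
  Z(25) - B(1) = 24 = Y
Plaintext: HELLOQUERY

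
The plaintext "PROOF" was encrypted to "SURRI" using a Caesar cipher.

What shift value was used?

Step 1: Compare first letters: P (position 15) -> S (position 18).
Step 2: Shift = (18 - 15) mod 26 = 3.
The shift value is 3.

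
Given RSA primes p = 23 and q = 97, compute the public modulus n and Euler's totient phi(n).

Step 1: n = p * q = 23 * 97 = 2231.
Step 2: phi(n) = (p-1)(q-1) = 22 * 96 = 2112.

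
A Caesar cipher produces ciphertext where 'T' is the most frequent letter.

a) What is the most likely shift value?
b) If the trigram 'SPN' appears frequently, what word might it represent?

Step 1: In English, 'E' is the most frequent letter (12.7%).
Step 2: The most frequent ciphertext letter is 'T' (position 19).
Step 3: Shift = (19 - 4) mod 26 = 15.
Step 4: Decrypt 'SPN' by shifting back 15:
  S -> D
  P -> A
  N -> Y
Step 5: 'SPN' decrypts to 'DAY'.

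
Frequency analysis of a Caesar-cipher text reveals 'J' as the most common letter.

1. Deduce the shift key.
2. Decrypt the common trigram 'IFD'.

Step 1: In English, 'E' is the most frequent letter (12.7%).
Step 2: The most frequent ciphertext letter is 'J' (position 9).
Step 3: Shift = (9 - 4) mod 26 = 5.
Step 4: Decrypt 'IFD' by shifting back 5:
  I -> D
  F -> A
  D -> Y
Step 5: 'IFD' decrypts to 'DAY'.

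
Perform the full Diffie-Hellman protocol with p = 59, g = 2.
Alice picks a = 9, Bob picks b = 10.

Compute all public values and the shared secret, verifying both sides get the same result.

Step 1: A = g^a mod p = 2^9 mod 59 = 40.
Step 2: B = g^b mod p = 2^10 mod 59 = 21.
Step 3: Alice computes s = B^a mod p = 21^9 mod 59 = 51.
Step 4: Bob computes s = A^b mod p = 40^10 mod 59 = 51.
Both sides agree: shared secret = 51.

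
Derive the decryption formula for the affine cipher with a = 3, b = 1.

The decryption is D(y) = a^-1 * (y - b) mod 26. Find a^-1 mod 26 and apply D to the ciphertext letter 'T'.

Step 1: Find a^-1, the modular inverse of 3 mod 26.
Step 2: We need 3 * a^-1 = 1 (mod 26).
Step 3: 3 * 9 = 27 = 1 * 26 + 1, so a^-1 = 9.
Step 4: D(y) = 9(y - 1) mod 26.
Step 5: Apply to 'T' (y = 19): D(19) = 9 * (19 - 1) mod 26 = 9 * 18 mod 26 = 6 -> 'G'.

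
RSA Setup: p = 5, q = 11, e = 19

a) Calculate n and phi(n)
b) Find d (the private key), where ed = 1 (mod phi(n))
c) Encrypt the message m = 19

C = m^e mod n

Step 1: n = 5 * 11 = 55.
Step 2: phi(n) = (5-1)(11-1) = 4 * 10 = 40.
Step 3: Find d = 19^(-1) mod 40 = 19.
  Verify: 19 * 19 = 361 = 1 (mod 40).
Step 4: C = 19^19 mod 55 = 29.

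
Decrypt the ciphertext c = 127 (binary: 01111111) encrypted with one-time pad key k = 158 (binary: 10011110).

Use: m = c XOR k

Step 1: XOR ciphertext with key:
  Ciphertext: 01111111
  Key:        10011110
  XOR:        11100001
Step 2: Plaintext = 11100001 = 225 in decimal.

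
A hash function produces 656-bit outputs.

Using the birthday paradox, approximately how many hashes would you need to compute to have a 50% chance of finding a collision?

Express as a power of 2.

Step 1: The birthday paradox gives collision probability ~50% after sqrt(2^n) = 2^(n/2) hashes.
Step 2: For 656-bit output: 2^(656/2) = 2^328.
Step 3: Approximately 2^328 hash computations needed.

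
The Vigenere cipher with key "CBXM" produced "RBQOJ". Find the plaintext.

Step 1: Extend key: CBXMC
Step 2: Decrypt each letter (c - k) mod 26:
  R(17) - C(2) = (17-2) mod 26 = 15 = P
  B(1) - B(1) = (1-1) mod 26 = 0 = A
  Q(16) - X(23) = (16-23) mod 26 = 19 = T
  O(14) - M(12) = (14-12) mod 26 = 2 = C
  J(9) - C(2) = (9-2) mod 26 = 7 = H
Plaintext: PATCH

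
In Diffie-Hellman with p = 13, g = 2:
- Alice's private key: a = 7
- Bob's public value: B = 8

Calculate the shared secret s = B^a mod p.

Step 1: s = B^a mod p = 8^7 mod 13.
  8^1 mod 13 = 8
  8^2 mod 13 = (8 * 8) mod 13 = 12
  8^3 mod 13 = (12 * 8) mod 13 = 5
  8^4 mod 13 = (5 * 8) mod 13 = 1
  8^5 mod 13 = (1 * 8) mod 13 = 8
  8^6 mod 13 = (8 * 8) mod 13 = 12
  8^7 mod 13 = (12 * 8) mod 13 = 5
Result: shared secret = 5.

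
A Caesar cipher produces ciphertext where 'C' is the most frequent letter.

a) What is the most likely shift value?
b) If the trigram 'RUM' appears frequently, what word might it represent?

Step 1: In English, 'E' is the most frequent letter (12.7%).
Step 2: The most frequent ciphertext letter is 'C' (position 2).
Step 3: Shift = (2 - 4) mod 26 = 24.
Step 4: Decrypt 'RUM' by shifting back 24:
  R -> T
  U -> W
  M -> O
Step 5: 'RUM' decrypts to 'TWO'.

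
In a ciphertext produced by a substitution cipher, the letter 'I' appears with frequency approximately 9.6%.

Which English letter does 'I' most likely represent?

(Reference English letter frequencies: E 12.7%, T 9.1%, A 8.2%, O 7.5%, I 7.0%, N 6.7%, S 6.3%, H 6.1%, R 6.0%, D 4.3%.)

Step 1: The observed frequency is 9.6%.
Step 2: Compare with English frequencies:
  E: 12.7% (difference: 3.1%)
  T: 9.1% (difference: 0.5%) <-- closest
  A: 8.2% (difference: 1.4%)
  O: 7.5% (difference: 2.1%)
  I: 7.0% (difference: 2.6%)
  N: 6.7% (difference: 2.9%)
  S: 6.3% (difference: 3.3%)
  H: 6.1% (difference: 3.5%)
  R: 6.0% (difference: 3.6%)
  D: 4.3% (difference: 5.3%)
Step 3: 'I' most likely represents 'T' (frequency 9.1%).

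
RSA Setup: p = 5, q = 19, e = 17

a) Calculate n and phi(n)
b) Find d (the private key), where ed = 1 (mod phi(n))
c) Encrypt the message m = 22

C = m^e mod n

Step 1: n = 5 * 19 = 95.
Step 2: phi(n) = (5-1)(19-1) = 4 * 18 = 72.
Step 3: Find d = 17^(-1) mod 72 = 17.
  Verify: 17 * 17 = 289 = 1 (mod 72).
Step 4: C = 22^17 mod 95 = 32.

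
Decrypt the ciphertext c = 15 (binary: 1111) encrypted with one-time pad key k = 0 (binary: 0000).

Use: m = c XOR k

Step 1: XOR ciphertext with key:
  Ciphertext: 1111
  Key:        0000
  XOR:        1111
Step 2: Plaintext = 1111 = 15 in decimal.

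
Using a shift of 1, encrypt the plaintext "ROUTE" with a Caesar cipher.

Step 1: For each letter, shift forward by 1 positions (mod 26).
  R (position 17) -> position (17+1) mod 26 = 18 -> S
  O (position 14) -> position (14+1) mod 26 = 15 -> P
  U (position 20) -> position (20+1) mod 26 = 21 -> V
  T (position 19) -> position (19+1) mod 26 = 20 -> U
  E (position 4) -> position (4+1) mod 26 = 5 -> F
Result: SPVUF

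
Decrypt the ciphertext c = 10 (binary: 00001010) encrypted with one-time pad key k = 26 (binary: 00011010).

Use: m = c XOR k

Step 1: XOR ciphertext with key:
  Ciphertext: 00001010
  Key:        00011010
  XOR:        00010000
Step 2: Plaintext = 00010000 = 16 in decimal.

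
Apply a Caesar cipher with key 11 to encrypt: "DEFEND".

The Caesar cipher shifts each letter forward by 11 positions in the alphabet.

Step 1: For each letter, shift forward by 11 positions (mod 26).
  D (position 3) -> position (3+11) mod 26 = 14 -> O
  E (position 4) -> position (4+11) mod 26 = 15 -> P
  F (position 5) -> position (5+11) mod 26 = 16 -> Q
  E (position 4) -> position (4+11) mod 26 = 15 -> P
  N (position 13) -> position (13+11) mod 26 = 24 -> Y
  D (position 3) -> position (3+11) mod 26 = 14 -> O
Result: OPQPYO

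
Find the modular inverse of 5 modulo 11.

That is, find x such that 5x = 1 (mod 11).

Step 1: We need x such that 5 * x = 1 (mod 11).
Step 2: Using the extended Euclidean algorithm or trial:
  5 * 9 = 45 = 4 * 11 + 1.
Step 3: Since 45 mod 11 = 1, the inverse is x = 9.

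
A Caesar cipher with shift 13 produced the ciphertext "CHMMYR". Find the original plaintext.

Step 1: Reverse the shift by subtracting 13 from each letter position.
  C (position 2) -> position (2-13) mod 26 = 15 -> P
  H (position 7) -> position (7-13) mod 26 = 20 -> U
  M (position 12) -> position (12-13) mod 26 = 25 -> Z
  M (position 12) -> position (12-13) mod 26 = 25 -> Z
  Y (position 24) -> position (24-13) mod 26 = 11 -> L
  R (position 17) -> position (17-13) mod 26 = 4 -> E
Decrypted message: PUZZLE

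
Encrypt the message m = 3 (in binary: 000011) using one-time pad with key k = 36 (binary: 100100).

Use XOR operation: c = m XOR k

Step 1: Write out the XOR operation bit by bit:
  Message: 000011
  Key:     100100
  XOR:     100111
Step 2: Convert to decimal: 100111 = 39.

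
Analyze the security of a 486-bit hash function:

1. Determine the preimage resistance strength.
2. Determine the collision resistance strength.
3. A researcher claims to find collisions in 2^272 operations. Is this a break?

Step 1: Preimage resistance requires brute-force of 2^486 operations.
Step 2: Collision resistance (birthday bound) = 2^(486/2) = 2^243.
Step 3: The claimed attack costs 2^272 operations.
Step 4: Since 2^272 >= 2^243, the claimed attack is no faster than the generic birthday attack, so this does not break collision resistance.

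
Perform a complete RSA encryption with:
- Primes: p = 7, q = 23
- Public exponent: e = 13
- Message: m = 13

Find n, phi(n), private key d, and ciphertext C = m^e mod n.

Step 1: n = 7 * 23 = 161.
Step 2: phi(n) = (7-1)(23-1) = 6 * 22 = 132.
Step 3: Find d = 13^(-1) mod 132 = 61.
  Verify: 13 * 61 = 793 = 1 (mod 132).
Step 4: C = 13^13 mod 161 = 146.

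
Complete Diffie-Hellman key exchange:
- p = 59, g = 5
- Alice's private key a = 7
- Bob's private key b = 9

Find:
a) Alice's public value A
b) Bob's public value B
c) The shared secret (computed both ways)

Step 1: A = g^a mod p = 5^7 mod 59 = 9.
Step 2: B = g^b mod p = 5^9 mod 59 = 48.
Step 3: Alice computes s = B^a mod p = 48^7 mod 59 = 57.
Step 4: Bob computes s = A^b mod p = 9^9 mod 59 = 57.
Both sides agree: shared secret = 57.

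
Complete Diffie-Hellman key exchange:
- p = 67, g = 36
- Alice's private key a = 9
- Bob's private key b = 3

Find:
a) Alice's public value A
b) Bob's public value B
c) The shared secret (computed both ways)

Step 1: A = g^a mod p = 36^9 mod 67 = 22.
Step 2: B = g^b mod p = 36^3 mod 67 = 24.
Step 3: Alice computes s = B^a mod p = 24^9 mod 67 = 62.
Step 4: Bob computes s = A^b mod p = 22^3 mod 67 = 62.
Both sides agree: shared secret = 62.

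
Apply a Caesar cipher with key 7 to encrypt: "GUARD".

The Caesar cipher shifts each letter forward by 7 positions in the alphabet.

Step 1: For each letter, shift forward by 7 positions (mod 26).
  G (position 6) -> position (6+7) mod 26 = 13 -> N
  U (position 20) -> position (20+7) mod 26 = 1 -> B
  A (position 0) -> position (0+7) mod 26 = 7 -> H
  R (position 17) -> position (17+7) mod 26 = 24 -> Y
  D (position 3) -> position (3+7) mod 26 = 10 -> K
Result: NBHYK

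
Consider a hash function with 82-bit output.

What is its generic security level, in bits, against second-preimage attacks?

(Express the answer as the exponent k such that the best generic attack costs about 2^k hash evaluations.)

Step 1: The hash has a 82-bit output.
Step 2: Second-preimage resistance means: given a specific input x, it should be infeasible to find a different y with h(y) = h(x).
With a 82-bit output, a generic search for a second preimage costs about 2^82 evaluations (each trial matches the fixed target with probability 2^-82).
Step 3: Security level = 82 bits.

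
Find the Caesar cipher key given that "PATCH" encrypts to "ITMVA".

Step 1: Compare first letters: P (position 15) -> I (position 8).
Step 2: Shift = (8 - 15) mod 26 = 19.
The shift value is 19.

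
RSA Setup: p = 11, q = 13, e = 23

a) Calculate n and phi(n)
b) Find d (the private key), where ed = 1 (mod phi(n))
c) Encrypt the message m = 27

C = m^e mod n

Step 1: n = 11 * 13 = 143.
Step 2: phi(n) = (11-1)(13-1) = 10 * 12 = 120.
Step 3: Find d = 23^(-1) mod 120 = 47.
  Verify: 23 * 47 = 1081 = 1 (mod 120).
Step 4: C = 27^23 mod 143 = 92.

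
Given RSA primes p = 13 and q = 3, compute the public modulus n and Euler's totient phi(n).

Step 1: n = p * q = 13 * 3 = 39.
Step 2: phi(n) = (p-1)(q-1) = 12 * 2 = 24.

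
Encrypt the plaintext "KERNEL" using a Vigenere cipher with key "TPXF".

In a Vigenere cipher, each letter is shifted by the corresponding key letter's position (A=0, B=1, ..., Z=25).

Step 1: Repeat key to match plaintext length:
  Plaintext: KERNEL
  Key:       TPXFTP
Step 2: Encrypt each letter:
  K(10) + T(19) = (10+19) mod 26 = 3 = D
  E(4) + P(15) = (4+15) mod 26 = 19 = T
  R(17) + X(23) = (17+23) mod 26 = 14 = O
  N(13) + F(5) = (13+5) mod 26 = 18 = S
  E(4) + T(19) = (4+19) mod 26 = 23 = X
  L(11) + P(15) = (11+15) mod 26 = 0 = A
Ciphertext: DTOSXA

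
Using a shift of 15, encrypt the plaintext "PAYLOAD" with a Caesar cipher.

Step 1: For each letter, shift forward by 15 positions (mod 26).
  P (position 15) -> position (15+15) mod 26 = 4 -> E
  A (position 0) -> position (0+15) mod 26 = 15 -> P
  Y (position 24) -> position (24+15) mod 26 = 13 -> N
  L (position 11) -> position (11+15) mod 26 = 0 -> A
  O (position 14) -> position (14+15) mod 26 = 3 -> D
  A (position 0) -> position (0+15) mod 26 = 15 -> P
  D (position 3) -> position (3+15) mod 26 = 18 -> S
Result: EPNADPS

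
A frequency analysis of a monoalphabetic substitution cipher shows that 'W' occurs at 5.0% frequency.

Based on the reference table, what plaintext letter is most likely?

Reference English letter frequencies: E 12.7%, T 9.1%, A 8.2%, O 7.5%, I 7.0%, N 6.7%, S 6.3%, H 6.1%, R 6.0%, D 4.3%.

Step 1: The observed frequency is 5.0%.
Step 2: Compare with English frequencies:
  E: 12.7% (difference: 7.7%)
  T: 9.1% (difference: 4.1%)
  A: 8.2% (difference: 3.2%)
  O: 7.5% (difference: 2.5%)
  I: 7.0% (difference: 2.0%)
  N: 6.7% (difference: 1.7%)
  S: 6.3% (difference: 1.3%)
  H: 6.1% (difference: 1.1%)
  R: 6.0% (difference: 1.0%)
  D: 4.3% (difference: 0.7%) <-- closest
Step 3: 'W' most likely represents 'D' (frequency 4.3%).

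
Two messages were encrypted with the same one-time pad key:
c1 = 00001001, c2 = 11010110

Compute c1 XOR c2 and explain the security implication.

Step 1: c1 XOR c2 = (m1 XOR k) XOR (m2 XOR k).
Step 2: By XOR associativity/commutativity: = m1 XOR m2 XOR k XOR k = m1 XOR m2.
Step 3: 00001001 XOR 11010110 = 11011111 = 223.
Step 4: The key cancels out! An attacker learns m1 XOR m2 = 223, revealing the relationship between plaintexts.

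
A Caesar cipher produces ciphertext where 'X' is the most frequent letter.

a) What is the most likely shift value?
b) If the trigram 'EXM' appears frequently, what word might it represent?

Step 1: In English, 'E' is the most frequent letter (12.7%).
Step 2: The most frequent ciphertext letter is 'X' (position 23).
Step 3: Shift = (23 - 4) mod 26 = 19.
Step 4: Decrypt 'EXM' by shifting back 19:
  E -> L
  X -> E
  M -> T
Step 5: 'EXM' decrypts to 'LET'.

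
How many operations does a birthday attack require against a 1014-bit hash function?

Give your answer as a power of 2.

Step 1: The birthday paradox gives collision probability ~50% after sqrt(2^n) = 2^(n/2) hashes.
Step 2: For 1014-bit output: 2^(1014/2) = 2^507.
Step 3: Approximately 2^507 hash computations needed.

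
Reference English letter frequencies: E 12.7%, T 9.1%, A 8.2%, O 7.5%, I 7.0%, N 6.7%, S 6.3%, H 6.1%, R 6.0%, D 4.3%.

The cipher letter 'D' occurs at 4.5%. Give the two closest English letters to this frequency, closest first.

Step 1: Observed frequency of 'D' is 4.5%.
Step 2: Compute distances to each reference frequency and sort:
  D (4.3%): difference = 0.2% <-- BEST
  R (6.0%): difference = 1.5% <-- RUNNER-UP
  H (6.1%): difference = 1.6%
  S (6.3%): difference = 1.8%
  N (6.7%): difference = 2.2%
Step 3: Most likely is 'D' (4.3%, diff 0.2%); second most likely is 'R' (6.0%, diff 1.5%).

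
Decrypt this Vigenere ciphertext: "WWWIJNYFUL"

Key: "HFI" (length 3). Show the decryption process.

Step 1: Key 'HFI' has length 3. Extended key: HFIHFIHFIH
Step 2: Decrypt each position:
  W(22) - H(7) = 15 = P
  W(22) - F(5) = 17 = R
  W(22) - I(8) = 14 = O
  I(8) - H(7) = 1 = B
  J(9) - F(5) = 4 = E
  N(13) - I(8) = 5 = F
  Y(24) - H(7) = 17 = R
  F(5) - F(5) = 0 = A
  U(20) - I(8) = 12 = M
  L(11) - H(7) = 4 = E
Plaintext: PROBEFRAME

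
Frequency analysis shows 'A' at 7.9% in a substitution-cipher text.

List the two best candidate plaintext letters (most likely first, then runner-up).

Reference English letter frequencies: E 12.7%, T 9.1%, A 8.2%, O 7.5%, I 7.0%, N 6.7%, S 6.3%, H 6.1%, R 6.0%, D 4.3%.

Step 1: Observed frequency of 'A' is 7.9%.
Step 2: Compute distances to each reference frequency and sort:
  A (8.2%): difference = 0.3% <-- BEST
  O (7.5%): difference = 0.4% <-- RUNNER-UP
  I (7.0%): difference = 0.9%
  T (9.1%): difference = 1.2%
  N (6.7%): difference = 1.2%
Step 3: Most likely is 'A' (8.2%, diff 0.3%); second most likely is 'O' (7.5%, diff 0.4%).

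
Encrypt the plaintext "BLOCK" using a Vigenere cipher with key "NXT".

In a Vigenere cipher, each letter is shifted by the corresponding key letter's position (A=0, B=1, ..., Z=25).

Step 1: Repeat key to match plaintext length:
  Plaintext: BLOCK
  Key:       NXTNX
Step 2: Encrypt each letter:
  B(1) + N(13) = (1+13) mod 26 = 14 = O
  L(11) + X(23) = (11+23) mod 26 = 8 = I
  O(14) + T(19) = (14+19) mod 26 = 7 = H
  C(2) + N(13) = (2+13) mod 26 = 15 = P
  K(10) + X(23) = (10+23) mod 26 = 7 = H
Ciphertext: OIHPH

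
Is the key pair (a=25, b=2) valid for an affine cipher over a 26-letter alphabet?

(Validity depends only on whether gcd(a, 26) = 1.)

Step 1: Compute gcd(25, 26).
Step 2: gcd(25, 26) = 1.
Since gcd = 1, 25 is coprime with 26, so it is a valid key.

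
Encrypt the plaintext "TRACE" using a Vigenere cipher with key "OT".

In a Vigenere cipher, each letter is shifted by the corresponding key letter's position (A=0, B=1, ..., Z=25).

Step 1: Repeat key to match plaintext length:
  Plaintext: TRACE
  Key:       OTOTO
Step 2: Encrypt each letter:
  T(19) + O(14) = (19+14) mod 26 = 7 = H
  R(17) + T(19) = (17+19) mod 26 = 10 = K
  A(0) + O(14) = (0+14) mod 26 = 14 = O
  C(2) + T(19) = (2+19) mod 26 = 21 = V
  E(4) + O(14) = (4+14) mod 26 = 18 = S
Ciphertext: HKOVS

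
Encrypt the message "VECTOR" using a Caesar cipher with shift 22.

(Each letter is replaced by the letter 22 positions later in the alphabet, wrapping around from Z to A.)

Step 1: For each letter, shift forward by 22 positions (mod 26).
  V (position 21) -> position (21+22) mod 26 = 17 -> R
  E (position 4) -> position (4+22) mod 26 = 0 -> A
  C (position 2) -> position (2+22) mod 26 = 24 -> Y
  T (position 19) -> position (19+22) mod 26 = 15 -> P
  O (position 14) -> position (14+22) mod 26 = 10 -> K
  R (position 17) -> position (17+22) mod 26 = 13 -> N
Result: RAYPKN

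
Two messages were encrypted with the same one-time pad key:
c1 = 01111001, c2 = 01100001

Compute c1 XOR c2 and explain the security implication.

Step 1: c1 XOR c2 = (m1 XOR k) XOR (m2 XOR k).
Step 2: By XOR associativity/commutativity: = m1 XOR m2 XOR k XOR k = m1 XOR m2.
Step 3: 01111001 XOR 01100001 = 00011000 = 24.
Step 4: The key cancels out! An attacker learns m1 XOR m2 = 24, revealing the relationship between plaintexts.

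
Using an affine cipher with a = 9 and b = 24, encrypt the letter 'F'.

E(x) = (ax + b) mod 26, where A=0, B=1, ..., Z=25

Step 1: Convert 'F' to number: x = 5.
Step 2: E(5) = (9 * 5 + 24) mod 26 = 69 mod 26 = 17.
Step 3: Convert 17 back to letter: R.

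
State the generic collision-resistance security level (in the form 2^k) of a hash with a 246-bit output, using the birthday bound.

Step 1: The birthday paradox gives collision probability ~50% after sqrt(2^n) = 2^(n/2) hashes.
Step 2: For 246-bit output: 2^(246/2) = 2^123.
Step 3: Approximately 2^123 hash computations needed.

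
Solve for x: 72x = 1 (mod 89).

Step 1: We need x such that 72 * x = 1 (mod 89).
Step 2: Using the extended Euclidean algorithm or trial:
  72 * 68 = 4896 = 55 * 89 + 1.
Step 3: Since 4896 mod 89 = 1, the inverse is x = 68.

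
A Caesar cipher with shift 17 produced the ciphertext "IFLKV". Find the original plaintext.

Step 1: Reverse the shift by subtracting 17 from each letter position.
  I (position 8) -> position (8-17) mod 26 = 17 -> R
  F (position 5) -> position (5-17) mod 26 = 14 -> O
  L (position 11) -> position (11-17) mod 26 = 20 -> U
  K (position 10) -> position (10-17) mod 26 = 19 -> T
  V (position 21) -> position (21-17) mod 26 = 4 -> E
Decrypted message: ROUTE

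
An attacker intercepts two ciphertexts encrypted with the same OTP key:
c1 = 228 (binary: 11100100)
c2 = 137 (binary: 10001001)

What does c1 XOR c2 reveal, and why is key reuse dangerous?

Step 1: c1 XOR c2 = (m1 XOR k) XOR (m2 XOR k).
Step 2: By XOR associativity/commutativity: = m1 XOR m2 XOR k XOR k = m1 XOR m2.
Step 3: 11100100 XOR 10001001 = 01101101 = 109.
Step 4: The key cancels out! An attacker learns m1 XOR m2 = 109, revealing the relationship between plaintexts.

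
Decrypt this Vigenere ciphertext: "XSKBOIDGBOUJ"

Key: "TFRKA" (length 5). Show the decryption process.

Step 1: Key 'TFRKA' has length 5. Extended key: TFRKATFRKATF
Step 2: Decrypt each position:
  X(23) - T(19) = 4 = E
  S(18) - F(5) = 13 = N
  K(10) - R(17) = 19 = T
  B(1) - K(10) = 17 = R
  O(14) - A(0) = 14 = O
  I(8) - T(19) = 15 = P
  D(3) - F(5) = 24 = Y
  G(6) - R(17) = 15 = P
  B(1) - K(10) = 17 = R
  O(14) - A(0) = 14 = O
  U(20) - T(19) = 1 = B
  J(9) - F(5) = 4 = E
Plaintext: ENTROPYPROBE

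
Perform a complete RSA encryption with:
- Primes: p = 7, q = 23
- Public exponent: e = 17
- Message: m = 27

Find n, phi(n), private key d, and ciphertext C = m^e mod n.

Step 1: n = 7 * 23 = 161.
Step 2: phi(n) = (7-1)(23-1) = 6 * 22 = 132.
Step 3: Find d = 17^(-1) mod 132 = 101.
  Verify: 17 * 101 = 1717 = 1 (mod 132).
Step 4: C = 27^17 mod 161 = 48.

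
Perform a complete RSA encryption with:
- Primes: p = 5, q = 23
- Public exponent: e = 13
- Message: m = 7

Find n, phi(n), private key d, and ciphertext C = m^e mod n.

Step 1: n = 5 * 23 = 115.
Step 2: phi(n) = (5-1)(23-1) = 4 * 22 = 88.
Step 3: Find d = 13^(-1) mod 88 = 61.
  Verify: 13 * 61 = 793 = 1 (mod 88).
Step 4: C = 7^13 mod 115 = 112.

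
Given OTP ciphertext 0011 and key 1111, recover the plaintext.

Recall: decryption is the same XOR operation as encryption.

Step 1: XOR ciphertext with key:
  Ciphertext: 0011
  Key:        1111
  XOR:        1100
Step 2: Plaintext = 1100 = 12 in decimal.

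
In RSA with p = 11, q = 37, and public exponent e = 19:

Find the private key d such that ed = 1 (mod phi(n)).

Step 1: n = 11 * 37 = 407.
Step 2: phi(n) = 10 * 36 = 360.
Step 3: Find d such that 19 * d = 1 (mod 360).
Step 4: d = 19^(-1) mod 360 = 19.
Verification: 19 * 19 = 361 = 1 * 360 + 1.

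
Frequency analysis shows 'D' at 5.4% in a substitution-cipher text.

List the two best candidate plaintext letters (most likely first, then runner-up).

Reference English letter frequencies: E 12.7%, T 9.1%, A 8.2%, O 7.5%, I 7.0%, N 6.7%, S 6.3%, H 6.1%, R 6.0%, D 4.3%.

Step 1: Observed frequency of 'D' is 5.4%.
Step 2: Compute distances to each reference frequency and sort:
  R (6.0%): difference = 0.6% <-- BEST
  H (6.1%): difference = 0.7% <-- RUNNER-UP
  S (6.3%): difference = 0.9%
  D (4.3%): difference = 1.1%
  N (6.7%): difference = 1.3%
Step 3: Most likely is 'R' (6.0%, diff 0.6%); second most likely is 'H' (6.1%, diff 0.7%).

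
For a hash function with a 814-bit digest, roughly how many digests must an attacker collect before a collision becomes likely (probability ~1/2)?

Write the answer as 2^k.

Step 1: The birthday paradox gives collision probability ~50% after sqrt(2^n) = 2^(n/2) hashes.
Step 2: For 814-bit output: 2^(814/2) = 2^407.
Step 3: Approximately 2^407 hash computations needed.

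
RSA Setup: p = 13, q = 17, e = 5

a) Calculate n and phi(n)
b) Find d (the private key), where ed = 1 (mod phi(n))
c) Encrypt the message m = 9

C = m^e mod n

Step 1: n = 13 * 17 = 221.
Step 2: phi(n) = (13-1)(17-1) = 12 * 16 = 192.
Step 3: Find d = 5^(-1) mod 192 = 77.
  Verify: 5 * 77 = 385 = 1 (mod 192).
Step 4: C = 9^5 mod 221 = 42.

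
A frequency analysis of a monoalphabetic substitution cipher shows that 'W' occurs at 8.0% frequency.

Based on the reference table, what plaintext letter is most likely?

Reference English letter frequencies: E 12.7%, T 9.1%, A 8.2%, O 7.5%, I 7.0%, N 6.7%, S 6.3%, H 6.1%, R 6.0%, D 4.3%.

Step 1: The observed frequency is 8.0%.
Step 2: Compare with English frequencies:
  E: 12.7% (difference: 4.7%)
  T: 9.1% (difference: 1.1%)
  A: 8.2% (difference: 0.2%) <-- closest
  O: 7.5% (difference: 0.5%)
  I: 7.0% (difference: 1.0%)
  N: 6.7% (difference: 1.3%)
  S: 6.3% (difference: 1.7%)
  H: 6.1% (difference: 1.9%)
  R: 6.0% (difference: 2.0%)
  D: 4.3% (difference: 3.7%)
Step 3: 'W' most likely represents 'A' (frequency 8.2%).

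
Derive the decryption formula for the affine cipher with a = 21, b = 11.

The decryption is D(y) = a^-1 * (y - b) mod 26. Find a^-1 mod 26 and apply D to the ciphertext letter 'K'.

Step 1: Find a^-1, the modular inverse of 21 mod 26.
Step 2: We need 21 * a^-1 = 1 (mod 26).
Step 3: 21 * 5 = 105 = 4 * 26 + 1, so a^-1 = 5.
Step 4: D(y) = 5(y - 11) mod 26.
Step 5: Apply to 'K' (y = 10): D(10) = 5 * (10 - 11) mod 26 = 5 * -1 mod 26 = 21 -> 'V'.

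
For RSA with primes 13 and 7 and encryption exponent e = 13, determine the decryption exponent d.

Step 1: n = 13 * 7 = 91.
Step 2: phi(n) = 12 * 6 = 72.
Step 3: Find d such that 13 * d = 1 (mod 72).
Step 4: d = 13^(-1) mod 72 = 61.
Verification: 13 * 61 = 793 = 11 * 72 + 1.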